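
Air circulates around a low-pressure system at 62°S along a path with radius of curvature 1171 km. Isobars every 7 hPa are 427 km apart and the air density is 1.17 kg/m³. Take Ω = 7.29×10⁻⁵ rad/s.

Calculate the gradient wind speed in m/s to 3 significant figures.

10.2 m/s

Coriolis parameter at 62°S:
f = 2Ω sin φ = 2 × 7.29×10⁻⁵ × sin 62° = 1.29×10⁻⁴ s⁻¹
Pressure gradient: |∂P/∂n| = 700 Pa / 427000 m = 1.64×10⁻³ Pa/m
Geostrophic speed: V_g = |∂P/∂n|/(fρ) = 1.64×10⁻³/(1.29×10⁻⁴ × 1.17) = 10.9 m/s
Around a low, centrifugal force acts outward with Coriolis, so pressure-gradient force balances both:
(1/ρ)|∂P/∂n| = fV + V²/R  →  V² + fR·V − fR·V_g = 0
With fR = 1.29×10⁻⁴ × 1171×10³ m = 151 m/s:
V = [−fR + √((fR)² + 4 fR V_g)]/2 = [−151 + √(151² + 4×151×10.9)]/2 = 10.2 m/s
Subgeostrophic (V < V_g = 10.9 m/s), as expected around a low.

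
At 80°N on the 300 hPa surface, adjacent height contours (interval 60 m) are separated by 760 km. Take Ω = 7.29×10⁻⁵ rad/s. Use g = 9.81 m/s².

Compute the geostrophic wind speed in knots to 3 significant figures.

Coriolis parameter at 80°N:
f = 2Ω sin φ = 2 × 7.29×10⁻⁵ × sin 80° = 1.44×10⁻⁴ s⁻¹
Height gradient: |∂Z/∂n| = 60 m / 760000 m = 7.89×10⁻⁵
On a pressure surface, geostrophic balance gives V_g = (g/f)|∂Z/∂n|:
V_g = 9.81 × 7.89×10⁻⁵ / 1.44×10⁻⁴ = 5.39 m/s
Converting: 5.39 m/s × 1.944 = 10.5 knots

10.5 knots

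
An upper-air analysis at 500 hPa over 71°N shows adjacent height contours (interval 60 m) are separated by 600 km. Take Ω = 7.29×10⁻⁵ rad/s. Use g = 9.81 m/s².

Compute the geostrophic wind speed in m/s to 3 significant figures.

Coriolis parameter at 71°N:
f = 2Ω sin φ = 2 × 7.29×10⁻⁵ × sin 71° = 1.38×10⁻⁴ s⁻¹
Height gradient: |∂Z/∂n| = 60 m / 600000 m = 1.00×10⁻⁴
On a pressure surface, geostrophic balance gives V_g = (g/f)|∂Z/∂n|:
V_g = 9.81 × 1.00×10⁻⁴ / 1.38×10⁻⁴ = 7.12 m/s

7.12 m/s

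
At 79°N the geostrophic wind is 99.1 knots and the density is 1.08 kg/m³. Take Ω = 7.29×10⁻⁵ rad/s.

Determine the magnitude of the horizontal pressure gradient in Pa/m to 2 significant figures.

Coriolis parameter at 79°N:
f = 2Ω sin φ = 2 × 7.29×10⁻⁵ × sin 79° = 1.43×10⁻⁴ s⁻¹
Wind speed in SI: 99.1 knots = 51.0 m/s
Geostrophic balance rearranged: |∂P/∂n| = f ρ V_g
|∂P/∂n| = 1.43×10⁻⁴ × 1.08 × 51.0 = 7.88×10⁻³ Pa/m

7.9×10⁻³ Pa/m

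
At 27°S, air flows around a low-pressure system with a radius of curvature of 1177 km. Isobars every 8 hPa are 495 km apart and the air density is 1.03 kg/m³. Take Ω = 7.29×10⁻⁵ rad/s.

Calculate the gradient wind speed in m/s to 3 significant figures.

19.0 m/s

Coriolis parameter at 27°S:
f = 2Ω sin φ = 2 × 7.29×10⁻⁵ × sin 27° = 6.62×10⁻⁵ s⁻¹
Pressure gradient: |∂P/∂n| = 800 Pa / 495000 m = 1.62×10⁻³ Pa/m
Geostrophic speed: V_g = |∂P/∂n|/(fρ) = 1.62×10⁻³/(6.62×10⁻⁵ × 1.03) = 23.7 m/s
Around a low, centrifugal force acts outward with Coriolis, so pressure-gradient force balances both:
(1/ρ)|∂P/∂n| = fV + V²/R  →  V² + fR·V − fR·V_g = 0
With fR = 6.62×10⁻⁵ × 1177×10³ m = 77.9 m/s:
V = [−fR + √((fR)² + 4 fR V_g)]/2 = [−77.9 + √(77.9² + 4×77.9×23.7)]/2 = 19 m/s
Subgeostrophic (V < V_g = 23.7 m/s), as expected around a low.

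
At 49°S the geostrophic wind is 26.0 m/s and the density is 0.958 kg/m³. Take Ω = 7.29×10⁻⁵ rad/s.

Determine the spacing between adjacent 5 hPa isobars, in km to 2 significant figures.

180 km

Coriolis parameter at 49°S:
f = 2Ω sin φ = 2 × 7.29×10⁻⁵ × sin 49° = 1.10×10⁻⁴ s⁻¹
Geostrophic balance rearranged: |∂P/∂n| = f ρ V_g
|∂P/∂n| = 1.10×10⁻⁴ × 0.958 × 26.0 = 2.74×10⁻³ Pa/m
Isobar spacing: Δn = ΔP/|∂P/∂n| = 500 Pa / 2.74×10⁻³ Pa/m = 182429 m ≈ 180 km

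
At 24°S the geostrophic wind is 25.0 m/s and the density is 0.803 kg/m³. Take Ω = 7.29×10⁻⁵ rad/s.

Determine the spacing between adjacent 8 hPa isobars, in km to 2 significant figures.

Coriolis parameter at 24°S:
f = 2Ω sin φ = 2 × 7.29×10⁻⁵ × sin 24° = 5.93×10⁻⁵ s⁻¹
Geostrophic balance rearranged: |∂P/∂n| = f ρ V_g
|∂P/∂n| = 5.93×10⁻⁵ × 0.803 × 25.0 = 1.19×10⁻³ Pa/m
Isobar spacing: Δn = ΔP/|∂P/∂n| = 800 Pa / 1.19×10⁻³ Pa/m = 671991 m ≈ 670 km

670 km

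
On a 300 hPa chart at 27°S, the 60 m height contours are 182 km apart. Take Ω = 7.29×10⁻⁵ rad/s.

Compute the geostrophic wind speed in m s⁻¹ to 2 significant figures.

Coriolis parameter at 27°S:
f = 2Ω sin φ = 2 × 7.29×10⁻⁵ × sin 27° = 6.62×10⁻⁵ s⁻¹
Height gradient: |∂Z/∂n| = 60 m / 182000 m = 3.30×10⁻⁴
On a pressure surface, geostrophic balance gives V_g = (g/f)|∂Z/∂n|:
V_g = 9.81 × 3.30×10⁻⁴ / 6.62×10⁻⁵ = 48.9 m/s

49 m s⁻¹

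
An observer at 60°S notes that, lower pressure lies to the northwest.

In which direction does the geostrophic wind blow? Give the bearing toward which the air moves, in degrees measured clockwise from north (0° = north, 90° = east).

The pressure-gradient force points toward the northwest (bearing 315°).
Geostrophic balance: in the Southern Hemisphere the Coriolis force deflects motion to the left, so the geostrophic wind blows 90° to the left of the pressure-gradient force (low pressure on the right).
Rotating 315° by 90° counterclockwise gives 225° — the wind blows toward the southwest.

225°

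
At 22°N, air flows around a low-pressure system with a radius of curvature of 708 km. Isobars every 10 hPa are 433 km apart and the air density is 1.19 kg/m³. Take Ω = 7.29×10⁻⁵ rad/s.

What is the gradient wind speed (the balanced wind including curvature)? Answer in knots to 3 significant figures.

Coriolis parameter at 22°N:
f = 2Ω sin φ = 2 × 7.29×10⁻⁵ × sin 22° = 5.46×10⁻⁵ s⁻¹
Pressure gradient: |∂P/∂n| = 1000 Pa / 433000 m = 2.31×10⁻³ Pa/m
Geostrophic speed: V_g = |∂P/∂n|/(fρ) = 2.31×10⁻³/(5.46×10⁻⁵ × 1.19) = 35.5 m/s
Around a low, centrifugal force acts outward with Coriolis, so pressure-gradient force balances both:
(1/ρ)|∂P/∂n| = fV + V²/R  →  V² + fR·V − fR·V_g = 0
With fR = 5.46×10⁻⁵ × 708×10³ m = 38.7 m/s:
V = [−fR + √((fR)² + 4 fR V_g)]/2 = [−38.7 + √(38.7² + 4×38.7×35.5)]/2 = 22.5 m/s
Subgeostrophic (V < V_g = 35.5 m/s), as expected around a low.
Converting: 22.5 m/s × 1.944 = 43.7 knots

43.7 knots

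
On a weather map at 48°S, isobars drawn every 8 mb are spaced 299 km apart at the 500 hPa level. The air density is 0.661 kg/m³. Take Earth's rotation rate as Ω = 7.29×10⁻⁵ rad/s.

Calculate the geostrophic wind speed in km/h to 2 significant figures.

Coriolis parameter at 48°S:
f = 2Ω sin φ = 2 × 7.29×10⁻⁵ × sin 48° = 1.08×10⁻⁴ s⁻¹
Pressure gradient: |∂P/∂n| = 800 Pa / 299000 m = 2.68×10⁻³ Pa/m
Geostrophic balance (pressure-gradient force = Coriolis force):
V_g = (1/(fρ)) |∂P/∂n| = 2.68×10⁻³ / (1.08×10⁻⁴ × 0.661) = 37.4 m/s
Converting: 37.4 m/s × 3.6 = 130 km/h

130 km/h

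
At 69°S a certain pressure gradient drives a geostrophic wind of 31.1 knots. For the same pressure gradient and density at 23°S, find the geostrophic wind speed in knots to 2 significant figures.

With the same pressure gradient and density, V_g ∝ 1/f ∝ 1/sin φ.
V₂ = V₁ · sin φ₁ / sin φ₂ = 31.1 × sin 69° / sin 23°
V₂ = 31.1 × 0.9336/0.3907 = 74 knots

74 knots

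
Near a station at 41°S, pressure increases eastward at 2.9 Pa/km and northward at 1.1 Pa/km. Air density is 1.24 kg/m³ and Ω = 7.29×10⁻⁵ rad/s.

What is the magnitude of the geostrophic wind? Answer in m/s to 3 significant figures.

Coriolis parameter at 41°S:
f = 2Ω sin φ = 2 × 7.29×10⁻⁵ × sin 41° = 9.57×10⁻⁵ s⁻¹
In the Southern Hemisphere f is negative: f = −9.57×10⁻⁵ s⁻¹.
Component geostrophic relations (x east, y north):
u_g = −(1/(fρ)) ∂P/∂y,  v_g = (1/(fρ)) ∂P/∂x
u_g = −(1.1×10⁻³)/(−9.57×10⁻⁵ × 1.24) = 9.27 m/s;  v_g = (2.9×10⁻³)/(−9.57×10⁻⁵ × 1.24) = −24.4 m/s
|V_g| = √(u_g² + v_g²) = 26.1 m/s

26.1 m/s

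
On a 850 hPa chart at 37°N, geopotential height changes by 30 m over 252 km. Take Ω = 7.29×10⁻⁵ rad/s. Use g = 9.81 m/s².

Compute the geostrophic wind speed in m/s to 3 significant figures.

Coriolis parameter at 37°N:
f = 2Ω sin φ = 2 × 7.29×10⁻⁵ × sin 37° = 8.77×10⁻⁵ s⁻¹
Height gradient: |∂Z/∂n| = 30 m / 252000 m = 1.19×10⁻⁴
On a pressure surface, geostrophic balance gives V_g = (g/f)|∂Z/∂n|:
V_g = 9.81 × 1.19×10⁻⁴ / 8.77×10⁻⁵ = 13.3 m/s

13.3 m/s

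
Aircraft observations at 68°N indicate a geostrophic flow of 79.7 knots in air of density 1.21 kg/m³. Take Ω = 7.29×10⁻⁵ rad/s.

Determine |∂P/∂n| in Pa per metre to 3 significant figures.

6.71×10⁻³ Pa/m

Coriolis parameter at 68°N:
f = 2Ω sin φ = 2 × 7.29×10⁻⁵ × sin 68° = 1.35×10⁻⁴ s⁻¹
Wind speed in SI: 79.7 knots = 41.0 m/s
Geostrophic balance rearranged: |∂P/∂n| = f ρ V_g
|∂P/∂n| = 1.35×10⁻⁴ × 1.21 × 41.0 = 6.71×10⁻³ Pa/m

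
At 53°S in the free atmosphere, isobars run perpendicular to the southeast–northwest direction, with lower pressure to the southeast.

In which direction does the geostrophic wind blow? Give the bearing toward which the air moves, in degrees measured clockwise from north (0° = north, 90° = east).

The pressure-gradient force points toward the southeast (bearing 135°).
Geostrophic balance: in the Southern Hemisphere the Coriolis force deflects motion to the left, so the geostrophic wind blows 90° to the left of the pressure-gradient force (low pressure on the right).
Rotating 135° by 90° counterclockwise gives 045° — the wind blows toward the northeast.

045°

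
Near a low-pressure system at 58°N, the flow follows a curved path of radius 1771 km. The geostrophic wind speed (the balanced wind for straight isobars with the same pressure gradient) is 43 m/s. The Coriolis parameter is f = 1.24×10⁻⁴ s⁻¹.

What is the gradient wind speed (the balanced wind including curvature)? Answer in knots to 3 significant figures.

Around a low, centrifugal force acts outward with Coriolis, so pressure-gradient force balances both:
(1/ρ)|∂P/∂n| = fV + V²/R  →  V² + fR·V − fR·V_g = 0
With fR = 1.24×10⁻⁴ × 1771×10³ m = 220 m/s:
V = [−fR + √((fR)² + 4 fR V_g)]/2 = [−220 + √(220² + 4×220×43)]/2 = 36.8 m/s
Subgeostrophic (V < V_g = 43 m/s), as expected around a low.
Converting: 36.8 m/s × 1.944 = 71.6 knots

71.6 knots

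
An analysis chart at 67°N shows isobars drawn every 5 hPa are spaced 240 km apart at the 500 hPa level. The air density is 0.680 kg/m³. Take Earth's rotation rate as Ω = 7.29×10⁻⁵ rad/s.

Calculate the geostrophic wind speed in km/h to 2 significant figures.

82 km/h

Coriolis parameter at 67°N:
f = 2Ω sin φ = 2 × 7.29×10⁻⁵ × sin 67° = 1.34×10⁻⁴ s⁻¹
Pressure gradient: |∂P/∂n| = 500 Pa / 240000 m = 2.08×10⁻³ Pa/m
Geostrophic balance (pressure-gradient force = Coriolis force):
V_g = (1/(fρ)) |∂P/∂n| = 2.08×10⁻³ / (1.34×10⁻⁴ × 0.680) = 22.8 m/s
Converting: 22.8 m/s × 3.6 = 82 km/h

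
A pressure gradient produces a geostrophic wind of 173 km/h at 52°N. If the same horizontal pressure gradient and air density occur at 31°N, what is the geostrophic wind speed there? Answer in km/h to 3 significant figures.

265 km/h

With the same pressure gradient and density, V_g ∝ 1/f ∝ 1/sin φ.
V₂ = V₁ · sin φ₁ / sin φ₂ = 173 × sin 52° / sin 31°
V₂ = 173 × 0.7880/0.5150 = 265 km/h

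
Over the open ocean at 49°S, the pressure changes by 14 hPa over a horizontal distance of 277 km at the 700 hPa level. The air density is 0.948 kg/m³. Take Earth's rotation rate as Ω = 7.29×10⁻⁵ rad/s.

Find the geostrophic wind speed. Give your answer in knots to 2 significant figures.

Coriolis parameter at 49°S:
f = 2Ω sin φ = 2 × 7.29×10⁻⁵ × sin 49° = 1.10×10⁻⁴ s⁻¹
Pressure gradient: |∂P/∂n| = 1400 Pa / 277000 m = 5.05×10⁻³ Pa/m
Geostrophic balance (pressure-gradient force = Coriolis force):
V_g = (1/(fρ)) |∂P/∂n| = 5.05×10⁻³ / (1.10×10⁻⁴ × 0.948) = 48.5 m/s
Converting: 48.5 m/s × 1.944 = 94 knots

94 knots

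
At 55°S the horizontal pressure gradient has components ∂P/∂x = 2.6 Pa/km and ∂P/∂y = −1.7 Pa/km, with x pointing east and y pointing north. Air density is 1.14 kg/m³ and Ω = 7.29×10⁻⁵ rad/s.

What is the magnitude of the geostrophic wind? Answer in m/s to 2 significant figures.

Coriolis parameter at 55°S:
f = 2Ω sin φ = 2 × 7.29×10⁻⁵ × sin 55° = 1.19×10⁻⁴ s⁻¹
In the Southern Hemisphere f is negative: f = −1.19×10⁻⁴ s⁻¹.
Component geostrophic relations (x east, y north):
u_g = −(1/(fρ)) ∂P/∂y,  v_g = (1/(fρ)) ∂P/∂x
u_g = −(−1.7×10⁻³)/(−1.19×10⁻⁴ × 1.14) = −12.5 m/s;  v_g = (2.6×10⁻³)/(−1.19×10⁻⁴ × 1.14) = −19.1 m/s
|V_g| = √(u_g² + v_g²) = 22.8 m/s

23 m/s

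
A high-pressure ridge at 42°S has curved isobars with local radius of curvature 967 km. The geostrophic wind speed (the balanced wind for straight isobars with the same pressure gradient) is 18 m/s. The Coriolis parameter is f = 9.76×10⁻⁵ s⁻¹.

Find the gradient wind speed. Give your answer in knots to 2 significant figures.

Around a high, pressure-gradient force acts outward with centrifugal, so Coriolis balances both:
fV = (1/ρ)|∂P/∂n| + V²/R  →  V² − fR·V + fR·V_g = 0
With fR = 9.76×10⁻⁵ × 967×10³ m = 94.4 m/s:
V = [fR − √((fR)² − 4 fR V_g)]/2 = [94.4 − √(94.4² − 4×94.4×18)]/2 = 24.2 m/s
Supergeostrophic (V > V_g = 18 m/s), as expected around a high.
Converting: 24.2 m/s × 1.944 = 47 knots

47 knots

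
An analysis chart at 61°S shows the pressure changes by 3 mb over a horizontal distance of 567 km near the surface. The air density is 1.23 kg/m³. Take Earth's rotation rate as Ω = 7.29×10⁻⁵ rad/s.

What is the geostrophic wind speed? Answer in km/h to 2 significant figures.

Coriolis parameter at 61°S:
f = 2Ω sin φ = 2 × 7.29×10⁻⁵ × sin 61° = 1.28×10⁻⁴ s⁻¹
Pressure gradient: |∂P/∂n| = 300 Pa / 567000 m = 5.29×10⁻⁴ Pa/m
Geostrophic balance (pressure-gradient force = Coriolis force):
V_g = (1/(fρ)) |∂P/∂n| = 5.29×10⁻⁴ / (1.28×10⁻⁴ × 1.23) = 3.37 m/s
Converting: 3.37 m/s × 3.6 = 12 km/h

12 km/h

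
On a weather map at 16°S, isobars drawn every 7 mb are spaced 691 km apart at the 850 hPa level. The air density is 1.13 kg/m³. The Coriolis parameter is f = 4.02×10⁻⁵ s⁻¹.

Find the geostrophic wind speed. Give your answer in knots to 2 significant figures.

43 knots

Pressure gradient: |∂P/∂n| = 700 Pa / 691000 m = 1.01×10⁻³ Pa/m
Geostrophic balance (pressure-gradient force = Coriolis force):
V_g = (1/(fρ)) |∂P/∂n| = 1.01×10⁻³ / (4.02×10⁻⁵ × 1.13) = 22.3 m/s
Converting: 22.3 m/s × 1.944 = 43 knots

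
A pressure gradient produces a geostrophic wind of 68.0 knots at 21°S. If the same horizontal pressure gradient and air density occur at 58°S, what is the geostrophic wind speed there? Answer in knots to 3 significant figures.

With the same pressure gradient and density, V_g ∝ 1/f ∝ 1/sin φ.
V₂ = V₁ · sin φ₁ / sin φ₂ = 68.0 × sin 21° / sin 58°
V₂ = 68.0 × 0.3584/0.8480 = 28.7 knots

28.7 knots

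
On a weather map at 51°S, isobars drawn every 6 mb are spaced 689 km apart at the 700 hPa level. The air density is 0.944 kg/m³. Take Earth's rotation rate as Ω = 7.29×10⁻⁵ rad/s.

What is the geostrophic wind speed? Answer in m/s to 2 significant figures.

8.1 m/s

Coriolis parameter at 51°S:
f = 2Ω sin φ = 2 × 7.29×10⁻⁵ × sin 51° = 1.13×10⁻⁴ s⁻¹
Pressure gradient: |∂P/∂n| = 600 Pa / 689000 m = 8.71×10⁻⁴ Pa/m
Geostrophic balance (pressure-gradient force = Coriolis force):
V_g = (1/(fρ)) |∂P/∂n| = 8.71×10⁻⁴ / (1.13×10⁻⁴ × 0.944) = 8.14 m/s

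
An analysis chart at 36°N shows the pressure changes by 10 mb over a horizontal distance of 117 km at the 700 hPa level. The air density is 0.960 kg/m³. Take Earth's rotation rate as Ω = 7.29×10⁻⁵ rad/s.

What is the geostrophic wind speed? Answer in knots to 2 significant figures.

Coriolis parameter at 36°N:
f = 2Ω sin φ = 2 × 7.29×10⁻⁵ × sin 36° = 8.57×10⁻⁵ s⁻¹
Pressure gradient: |∂P/∂n| = 1000 Pa / 117000 m = 8.55×10⁻³ Pa/m
Geostrophic balance (pressure-gradient force = Coriolis force):
V_g = (1/(fρ)) |∂P/∂n| = 8.55×10⁻³ / (8.57×10⁻⁵ × 0.960) = 104 m/s
Converting: 104 m/s × 1.944 = 200 knots

200 knots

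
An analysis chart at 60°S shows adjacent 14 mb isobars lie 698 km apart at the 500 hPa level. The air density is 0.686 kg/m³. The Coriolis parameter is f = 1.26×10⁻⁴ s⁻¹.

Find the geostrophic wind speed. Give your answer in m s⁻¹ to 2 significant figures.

Pressure gradient: |∂P/∂n| = 1400 Pa / 698000 m = 2.01×10⁻³ Pa/m
Geostrophic balance (pressure-gradient force = Coriolis force):
V_g = (1/(fρ)) |∂P/∂n| = 2.01×10⁻³ / (1.26×10⁻⁴ × 0.686) = 23.2 m/s

23 m s⁻¹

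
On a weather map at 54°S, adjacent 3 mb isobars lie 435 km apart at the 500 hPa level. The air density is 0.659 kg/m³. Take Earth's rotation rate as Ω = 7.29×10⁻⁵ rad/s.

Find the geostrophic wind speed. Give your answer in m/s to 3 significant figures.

8.87 m/s

Coriolis parameter at 54°S:
f = 2Ω sin φ = 2 × 7.29×10⁻⁵ × sin 54° = 1.18×10⁻⁴ s⁻¹
Pressure gradient: |∂P/∂n| = 300 Pa / 435000 m = 6.90×10⁻⁴ Pa/m
Geostrophic balance (pressure-gradient force = Coriolis force):
V_g = (1/(fρ)) |∂P/∂n| = 6.90×10⁻⁴ / (1.18×10⁻⁴ × 0.659) = 8.87 m/s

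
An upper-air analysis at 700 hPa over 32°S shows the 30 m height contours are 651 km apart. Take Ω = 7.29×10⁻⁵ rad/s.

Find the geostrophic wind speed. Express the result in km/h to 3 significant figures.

21.1 km/h

Coriolis parameter at 32°S:
f = 2Ω sin φ = 2 × 7.29×10⁻⁵ × sin 32° = 7.73×10⁻⁵ s⁻¹
Height gradient: |∂Z/∂n| = 30 m / 651000 m = 4.61×10⁻⁵
On a pressure surface, geostrophic balance gives V_g = (g/f)|∂Z/∂n|:
V_g = 9.81 × 4.61×10⁻⁵ / 7.73×10⁻⁵ = 5.85 m/s
Converting: 5.85 m/s × 3.6 = 21.1 km/h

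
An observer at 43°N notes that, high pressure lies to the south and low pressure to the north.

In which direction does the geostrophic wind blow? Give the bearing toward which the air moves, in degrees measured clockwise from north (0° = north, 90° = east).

090°

The pressure-gradient force points toward the north (bearing 000°).
Geostrophic balance: in the Northern Hemisphere the Coriolis force deflects motion to the right, so the geostrophic wind blows 90° to the right of the pressure-gradient force (low pressure on the left).
Rotating 000° by 90° clockwise gives 090° — the wind blows toward the east.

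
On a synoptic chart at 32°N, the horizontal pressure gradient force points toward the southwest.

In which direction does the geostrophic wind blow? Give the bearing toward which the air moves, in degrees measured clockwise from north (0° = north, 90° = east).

The pressure-gradient force points toward the southwest (bearing 225°).
Geostrophic balance: in the Northern Hemisphere the Coriolis force deflects motion to the right, so the geostrophic wind blows 90° to the right of the pressure-gradient force (low pressure on the left).
Rotating 225° by 90° clockwise gives 315° — the wind blows toward the northwest.

315°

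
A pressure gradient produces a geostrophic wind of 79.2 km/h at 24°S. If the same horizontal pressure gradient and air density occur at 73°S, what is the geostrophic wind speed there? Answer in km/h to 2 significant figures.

With the same pressure gradient and density, V_g ∝ 1/f ∝ 1/sin φ.
V₂ = V₁ · sin φ₁ / sin φ₂ = 79.2 × sin 24° / sin 73°
V₂ = 79.2 × 0.4067/0.9563 = 34 km/h

34 km/h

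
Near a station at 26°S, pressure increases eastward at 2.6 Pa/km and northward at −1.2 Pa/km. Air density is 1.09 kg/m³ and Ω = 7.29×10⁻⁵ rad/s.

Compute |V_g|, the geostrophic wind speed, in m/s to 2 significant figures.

Coriolis parameter at 26°S:
f = 2Ω sin φ = 2 × 7.29×10⁻⁵ × sin 26° = 6.39×10⁻⁵ s⁻¹
In the Southern Hemisphere f is negative: f = −6.39×10⁻⁵ s⁻¹.
Component geostrophic relations (x east, y north):
u_g = −(1/(fρ)) ∂P/∂y,  v_g = (1/(fρ)) ∂P/∂x
u_g = −(−1.2×10⁻³)/(−6.39×10⁻⁵ × 1.09) = −17.2 m/s;  v_g = (2.6×10⁻³)/(−6.39×10⁻⁵ × 1.09) = −37.3 m/s
|V_g| = √(u_g² + v_g²) = 41.1 m/s

41 m/s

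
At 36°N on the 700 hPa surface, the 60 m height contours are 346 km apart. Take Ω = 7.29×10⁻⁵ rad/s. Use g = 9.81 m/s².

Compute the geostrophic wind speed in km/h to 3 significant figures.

Coriolis parameter at 36°N:
f = 2Ω sin φ = 2 × 7.29×10⁻⁵ × sin 36° = 8.57×10⁻⁵ s⁻¹
Height gradient: |∂Z/∂n| = 60 m / 346000 m = 1.73×10⁻⁴
On a pressure surface, geostrophic balance gives V_g = (g/f)|∂Z/∂n|:
V_g = 9.81 × 1.73×10⁻⁴ / 8.57×10⁻⁵ = 19.9 m/s
Converting: 19.9 m/s × 3.6 = 71.5 km/h

71.5 km/h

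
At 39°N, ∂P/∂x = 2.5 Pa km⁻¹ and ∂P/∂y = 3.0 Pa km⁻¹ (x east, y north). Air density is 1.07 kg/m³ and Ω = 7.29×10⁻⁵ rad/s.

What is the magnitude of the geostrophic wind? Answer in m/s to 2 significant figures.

40 m/s

Coriolis parameter at 39°N:
f = 2Ω sin φ = 2 × 7.29×10⁻⁵ × sin 39° = 9.18×10⁻⁵ s⁻¹
Component geostrophic relations (x east, y north):
u_g = −(1/(fρ)) ∂P/∂y,  v_g = (1/(fρ)) ∂P/∂x
u_g = −(3.0×10⁻³)/(9.18×10⁻⁵ × 1.07) = −30.6 m/s;  v_g = (2.5×10⁻³)/(9.18×10⁻⁵ × 1.07) = 25.5 m/s
|V_g| = √(u_g² + v_g²) = 39.8 m/s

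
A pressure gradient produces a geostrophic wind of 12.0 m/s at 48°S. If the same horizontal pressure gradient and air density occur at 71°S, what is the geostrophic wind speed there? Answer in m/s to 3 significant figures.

9.43 m/s

With the same pressure gradient and density, V_g ∝ 1/f ∝ 1/sin φ.
V₂ = V₁ · sin φ₁ / sin φ₂ = 12.0 × sin 48° / sin 71°
V₂ = 12.0 × 0.7431/0.9455 = 9.43 m/s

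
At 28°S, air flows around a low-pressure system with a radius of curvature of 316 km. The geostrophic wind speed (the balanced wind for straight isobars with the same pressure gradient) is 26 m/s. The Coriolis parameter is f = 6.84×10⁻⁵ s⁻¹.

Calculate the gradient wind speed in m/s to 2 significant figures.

15 m/s

Around a low, centrifugal force acts outward with Coriolis, so pressure-gradient force balances both:
(1/ρ)|∂P/∂n| = fV + V²/R  →  V² + fR·V − fR·V_g = 0
With fR = 6.84×10⁻⁵ × 316×10³ m = 21.6 m/s:
V = [−fR + √((fR)² + 4 fR V_g)]/2 = [−21.6 + √(21.6² + 4×21.6×26)]/2 = 15.2 m/s
Subgeostrophic (V < V_g = 26 m/s), as expected around a low.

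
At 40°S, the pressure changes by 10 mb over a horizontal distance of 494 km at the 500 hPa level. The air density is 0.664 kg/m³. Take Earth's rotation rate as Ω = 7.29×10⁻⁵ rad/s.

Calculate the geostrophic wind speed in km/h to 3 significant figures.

117 km/h

Coriolis parameter at 40°S:
f = 2Ω sin φ = 2 × 7.29×10⁻⁵ × sin 40° = 9.37×10⁻⁵ s⁻¹
Pressure gradient: |∂P/∂n| = 1000 Pa / 494000 m = 2.02×10⁻³ Pa/m
Geostrophic balance (pressure-gradient force = Coriolis force):
V_g = (1/(fρ)) |∂P/∂n| = 2.02×10⁻³ / (9.37×10⁻⁵ × 0.664) = 32.5 m/s
Converting: 32.5 m/s × 3.6 = 117 km/h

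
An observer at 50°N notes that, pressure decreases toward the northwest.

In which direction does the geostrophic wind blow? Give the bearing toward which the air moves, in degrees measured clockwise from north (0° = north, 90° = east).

The pressure-gradient force points toward the northwest (bearing 315°).
Geostrophic balance: in the Northern Hemisphere the Coriolis force deflects motion to the right, so the geostrophic wind blows 90° to the right of the pressure-gradient force (low pressure on the left).
Rotating 315° by 90° clockwise gives 045° — the wind blows toward the northeast.

045°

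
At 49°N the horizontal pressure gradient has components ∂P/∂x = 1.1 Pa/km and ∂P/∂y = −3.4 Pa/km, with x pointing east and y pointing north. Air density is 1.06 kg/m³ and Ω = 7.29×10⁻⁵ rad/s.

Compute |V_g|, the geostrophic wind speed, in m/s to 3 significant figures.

30.6 m/s

Coriolis parameter at 49°N:
f = 2Ω sin φ = 2 × 7.29×10⁻⁵ × sin 49° = 1.10×10⁻⁴ s⁻¹
Component geostrophic relations (x east, y north):
u_g = −(1/(fρ)) ∂P/∂y,  v_g = (1/(fρ)) ∂P/∂x
u_g = −(−3.4×10⁻³)/(1.10×10⁻⁴ × 1.06) = 29.1 m/s;  v_g = (1.1×10⁻³)/(1.10×10⁻⁴ × 1.06) = 9.43 m/s
|V_g| = √(u_g² + v_g²) = 30.6 m/s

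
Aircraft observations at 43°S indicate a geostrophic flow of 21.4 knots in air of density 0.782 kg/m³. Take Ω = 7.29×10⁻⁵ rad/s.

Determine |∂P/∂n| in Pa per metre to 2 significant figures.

8.6×10⁻⁴ Pa/m

Coriolis parameter at 43°S:
f = 2Ω sin φ = 2 × 7.29×10⁻⁵ × sin 43° = 9.94×10⁻⁵ s⁻¹
Wind speed in SI: 21.4 knots = 11.0 m/s
Geostrophic balance rearranged: |∂P/∂n| = f ρ V_g
|∂P/∂n| = 9.94×10⁻⁵ × 0.782 × 11.0 = 8.56×10⁻⁴ Pa/m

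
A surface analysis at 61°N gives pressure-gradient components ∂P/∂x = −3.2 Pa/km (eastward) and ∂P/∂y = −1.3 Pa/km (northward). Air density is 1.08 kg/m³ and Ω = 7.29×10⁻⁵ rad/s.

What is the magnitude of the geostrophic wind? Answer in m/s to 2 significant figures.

Coriolis parameter at 61°N:
f = 2Ω sin φ = 2 × 7.29×10⁻⁵ × sin 61° = 1.28×10⁻⁴ s⁻¹
Component geostrophic relations (x east, y north):
u_g = −(1/(fρ)) ∂P/∂y,  v_g = (1/(fρ)) ∂P/∂x
u_g = −(−1.3×10⁻³)/(1.28×10⁻⁴ × 1.08) = 9.44 m/s;  v_g = (−3.2×10⁻³)/(1.28×10⁻⁴ × 1.08) = −23.2 m/s
|V_g| = √(u_g² + v_g²) = 25.1 m/s

25 m/s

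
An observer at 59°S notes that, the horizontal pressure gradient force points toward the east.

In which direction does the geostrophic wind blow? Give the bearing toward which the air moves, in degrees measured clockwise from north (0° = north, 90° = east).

000°

The pressure-gradient force points toward the east (bearing 090°).
Geostrophic balance: in the Southern Hemisphere the Coriolis force deflects motion to the left, so the geostrophic wind blows 90° to the left of the pressure-gradient force (low pressure on the right).
Rotating 090° by 90° counterclockwise gives 000° — the wind blows toward the north.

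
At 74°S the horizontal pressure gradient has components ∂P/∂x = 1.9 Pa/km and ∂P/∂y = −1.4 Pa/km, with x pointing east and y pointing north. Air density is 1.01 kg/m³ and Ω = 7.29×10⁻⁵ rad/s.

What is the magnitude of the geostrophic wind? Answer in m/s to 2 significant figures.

17 m/s

Coriolis parameter at 74°S:
f = 2Ω sin φ = 2 × 7.29×10⁻⁵ × sin 74° = 1.40×10⁻⁴ s⁻¹
In the Southern Hemisphere f is negative: f = −1.40×10⁻⁴ s⁻¹.
Component geostrophic relations (x east, y north):
u_g = −(1/(fρ)) ∂P/∂y,  v_g = (1/(fρ)) ∂P/∂x
u_g = −(−1.4×10⁻³)/(−1.40×10⁻⁴ × 1.01) = −9.89 m/s;  v_g = (1.9×10⁻³)/(−1.40×10⁻⁴ × 1.01) = −13.4 m/s
|V_g| = √(u_g² + v_g²) = 16.7 m/s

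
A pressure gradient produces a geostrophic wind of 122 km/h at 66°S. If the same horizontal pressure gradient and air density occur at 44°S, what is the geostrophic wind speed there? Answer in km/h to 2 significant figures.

160 km/h

With the same pressure gradient and density, V_g ∝ 1/f ∝ 1/sin φ.
V₂ = V₁ · sin φ₁ / sin φ₂ = 122 × sin 66° / sin 44°
V₂ = 122 × 0.9135/0.6947 = 160 km/h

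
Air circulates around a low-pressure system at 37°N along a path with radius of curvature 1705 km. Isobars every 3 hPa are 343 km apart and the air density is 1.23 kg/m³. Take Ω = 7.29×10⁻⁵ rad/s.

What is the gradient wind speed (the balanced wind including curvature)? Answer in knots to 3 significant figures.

15.0 knots

Coriolis parameter at 37°N:
f = 2Ω sin φ = 2 × 7.29×10⁻⁵ × sin 37° = 8.77×10⁻⁵ s⁻¹
Pressure gradient: |∂P/∂n| = 300 Pa / 343000 m = 8.75×10⁻⁴ Pa/m
Geostrophic speed: V_g = |∂P/∂n|/(fρ) = 8.75×10⁻⁴/(8.77×10⁻⁵ × 1.23) = 8.10 m/s
Around a low, centrifugal force acts outward with Coriolis, so pressure-gradient force balances both:
(1/ρ)|∂P/∂n| = fV + V²/R  →  V² + fR·V − fR·V_g = 0
With fR = 8.77×10⁻⁵ × 1705×10³ m = 150 m/s:
V = [−fR + √((fR)² + 4 fR V_g)]/2 = [−150 + √(150² + 4×150×8.1)]/2 = 7.71 m/s
Subgeostrophic (V < V_g = 8.1 m/s), as expected around a low.
Converting: 7.71 m/s × 1.944 = 15.0 knots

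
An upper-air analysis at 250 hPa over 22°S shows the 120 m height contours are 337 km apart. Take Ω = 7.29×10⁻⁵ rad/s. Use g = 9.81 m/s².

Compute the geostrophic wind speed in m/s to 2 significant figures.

64 m/s

Coriolis parameter at 22°S:
f = 2Ω sin φ = 2 × 7.29×10⁻⁵ × sin 22° = 5.46×10⁻⁵ s⁻¹
Height gradient: |∂Z/∂n| = 120 m / 337000 m = 3.56×10⁻⁴
On a pressure surface, geostrophic balance gives V_g = (g/f)|∂Z/∂n|:
V_g = 9.81 × 3.56×10⁻⁴ / 5.46×10⁻⁵ = 64.0 m/s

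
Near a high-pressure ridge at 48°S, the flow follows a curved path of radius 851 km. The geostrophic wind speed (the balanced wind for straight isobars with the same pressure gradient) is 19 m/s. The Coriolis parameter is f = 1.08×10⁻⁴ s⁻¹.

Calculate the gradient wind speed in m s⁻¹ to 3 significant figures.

Around a high, pressure-gradient force acts outward with centrifugal, so Coriolis balances both:
fV = (1/ρ)|∂P/∂n| + V²/R  →  V² − fR·V + fR·V_g = 0
With fR = 1.08×10⁻⁴ × 851×10³ m = 91.9 m/s:
V = [fR − √((fR)² − 4 fR V_g)]/2 = [91.9 − √(91.9² − 4×91.9×19)]/2 = 26.8 m/s
Supergeostrophic (V > V_g = 19 m/s), as expected around a high.

26.8 m s⁻¹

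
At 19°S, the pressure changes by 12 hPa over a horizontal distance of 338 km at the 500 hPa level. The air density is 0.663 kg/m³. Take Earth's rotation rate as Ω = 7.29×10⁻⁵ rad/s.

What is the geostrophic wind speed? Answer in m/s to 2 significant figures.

110 m/s

Coriolis parameter at 19°S:
f = 2Ω sin φ = 2 × 7.29×10⁻⁵ × sin 19° = 4.75×10⁻⁵ s⁻¹
Pressure gradient: |∂P/∂n| = 1200 Pa / 338000 m = 3.55×10⁻³ Pa/m
Geostrophic balance (pressure-gradient force = Coriolis force):
V_g = (1/(fρ)) |∂P/∂n| = 3.55×10⁻³ / (4.75×10⁻⁵ × 0.663) = 113 m/s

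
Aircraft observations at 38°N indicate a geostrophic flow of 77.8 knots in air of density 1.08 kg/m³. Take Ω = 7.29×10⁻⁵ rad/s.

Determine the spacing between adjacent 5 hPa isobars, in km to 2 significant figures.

Coriolis parameter at 38°N:
f = 2Ω sin φ = 2 × 7.29×10⁻⁵ × sin 38° = 8.98×10⁻⁵ s⁻¹
Wind speed in SI: 77.8 knots = 40.0 m/s
Geostrophic balance rearranged: |∂P/∂n| = f ρ V_g
|∂P/∂n| = 8.98×10⁻⁵ × 1.08 × 40.0 = 3.88×10⁻³ Pa/m
Isobar spacing: Δn = ΔP/|∂P/∂n| = 500 Pa / 3.88×10⁻³ Pa/m = 128863 m ≈ 130 km

130 km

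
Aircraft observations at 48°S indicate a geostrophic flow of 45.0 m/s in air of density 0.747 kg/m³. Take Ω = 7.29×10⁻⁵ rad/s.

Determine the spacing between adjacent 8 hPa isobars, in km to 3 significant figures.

220 km

Coriolis parameter at 48°S:
f = 2Ω sin φ = 2 × 7.29×10⁻⁵ × sin 48° = 1.08×10⁻⁴ s⁻¹
Geostrophic balance rearranged: |∂P/∂n| = f ρ V_g
|∂P/∂n| = 1.08×10⁻⁴ × 0.747 × 45.0 = 3.64×10⁻³ Pa/m
Isobar spacing: Δn = ΔP/|∂P/∂n| = 800 Pa / 3.64×10⁻³ Pa/m = 219647 m ≈ 220 km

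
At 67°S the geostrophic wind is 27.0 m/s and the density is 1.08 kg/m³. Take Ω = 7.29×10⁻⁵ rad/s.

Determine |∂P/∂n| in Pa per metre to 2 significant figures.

Coriolis parameter at 67°S:
f = 2Ω sin φ = 2 × 7.29×10⁻⁵ × sin 67° = 1.34×10⁻⁴ s⁻¹
Geostrophic balance rearranged: |∂P/∂n| = f ρ V_g
|∂P/∂n| = 1.34×10⁻⁴ × 1.08 × 27.0 = 3.91×10⁻³ Pa/m

3.9×10⁻³ Pa/m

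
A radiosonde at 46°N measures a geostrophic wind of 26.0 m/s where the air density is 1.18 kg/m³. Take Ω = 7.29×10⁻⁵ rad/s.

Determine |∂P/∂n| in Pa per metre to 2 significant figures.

Coriolis parameter at 46°N:
f = 2Ω sin φ = 2 × 7.29×10⁻⁵ × sin 46° = 1.05×10⁻⁴ s⁻¹
Geostrophic balance rearranged: |∂P/∂n| = f ρ V_g
|∂P/∂n| = 1.05×10⁻⁴ × 1.18 × 26.0 = 3.22×10⁻³ Pa/m

3.2×10⁻³ Pa/m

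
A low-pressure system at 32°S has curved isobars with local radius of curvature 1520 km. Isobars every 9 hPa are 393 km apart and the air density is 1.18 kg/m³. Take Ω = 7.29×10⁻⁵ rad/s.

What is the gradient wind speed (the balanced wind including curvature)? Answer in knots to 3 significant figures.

Coriolis parameter at 32°S:
f = 2Ω sin φ = 2 × 7.29×10⁻⁵ × sin 32° = 7.73×10⁻⁵ s⁻¹
Pressure gradient: |∂P/∂n| = 900 Pa / 393000 m = 2.29×10⁻³ Pa/m
Geostrophic speed: V_g = |∂P/∂n|/(fρ) = 2.29×10⁻³/(7.73×10⁻⁵ × 1.18) = 25.1 m/s
Around a low, centrifugal force acts outward with Coriolis, so pressure-gradient force balances both:
(1/ρ)|∂P/∂n| = fV + V²/R  →  V² + fR·V − fR·V_g = 0
With fR = 7.73×10⁻⁵ × 1520×10³ m = 117 m/s:
V = [−fR + √((fR)² + 4 fR V_g)]/2 = [−117 + √(117² + 4×117×25.1)]/2 = 21.3 m/s
Subgeostrophic (V < V_g = 25.1 m/s), as expected around a low.
Converting: 21.3 m/s × 1.944 = 41.3 knots

41.3 knots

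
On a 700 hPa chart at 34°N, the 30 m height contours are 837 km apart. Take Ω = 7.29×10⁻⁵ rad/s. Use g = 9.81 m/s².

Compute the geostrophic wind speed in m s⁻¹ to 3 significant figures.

4.31 m s⁻¹

Coriolis parameter at 34°N:
f = 2Ω sin φ = 2 × 7.29×10⁻⁵ × sin 34° = 8.15×10⁻⁵ s⁻¹
Height gradient: |∂Z/∂n| = 30 m / 837000 m = 3.58×10⁻⁵
On a pressure surface, geostrophic balance gives V_g = (g/f)|∂Z/∂n|:
V_g = 9.81 × 3.58×10⁻⁵ / 8.15×10⁻⁵ = 4.31 m/s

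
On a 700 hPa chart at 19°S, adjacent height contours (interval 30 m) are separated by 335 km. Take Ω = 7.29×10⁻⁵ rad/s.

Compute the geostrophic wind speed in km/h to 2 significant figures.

67 km/h

Coriolis parameter at 19°S:
f = 2Ω sin φ = 2 × 7.29×10⁻⁵ × sin 19° = 4.75×10⁻⁵ s⁻¹
Height gradient: |∂Z/∂n| = 30 m / 335000 m = 8.96×10⁻⁵
On a pressure surface, geostrophic balance gives V_g = (g/f)|∂Z/∂n|:
V_g = 9.81 × 8.96×10⁻⁵ / 4.75×10⁻⁵ = 18.5 m/s
Converting: 18.5 m/s × 3.6 = 67 km/h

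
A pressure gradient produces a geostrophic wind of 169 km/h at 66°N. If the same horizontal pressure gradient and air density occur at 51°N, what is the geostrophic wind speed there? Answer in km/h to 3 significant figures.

199 km/h

With the same pressure gradient and density, V_g ∝ 1/f ∝ 1/sin φ.
V₂ = V₁ · sin φ₁ / sin φ₂ = 169 × sin 66° / sin 51°
V₂ = 169 × 0.9135/0.7771 = 199 km/h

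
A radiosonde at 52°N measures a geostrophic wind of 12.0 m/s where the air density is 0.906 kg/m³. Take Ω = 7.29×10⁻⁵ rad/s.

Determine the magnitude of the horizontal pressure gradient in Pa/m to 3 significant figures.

1.25×10⁻³ Pa/m

Coriolis parameter at 52°N:
f = 2Ω sin φ = 2 × 7.29×10⁻⁵ × sin 52° = 1.15×10⁻⁴ s⁻¹
Geostrophic balance rearranged: |∂P/∂n| = f ρ V_g
|∂P/∂n| = 1.15×10⁻⁴ × 0.906 × 12.0 = 1.25×10⁻³ Pa/m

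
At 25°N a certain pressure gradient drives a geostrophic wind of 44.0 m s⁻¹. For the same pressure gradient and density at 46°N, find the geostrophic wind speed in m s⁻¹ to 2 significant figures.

26 m s⁻¹

With the same pressure gradient and density, V_g ∝ 1/f ∝ 1/sin φ.
V₂ = V₁ · sin φ₁ / sin φ₂ = 44.0 × sin 25° / sin 46°
V₂ = 44.0 × 0.4226/0.7193 = 26 m s⁻¹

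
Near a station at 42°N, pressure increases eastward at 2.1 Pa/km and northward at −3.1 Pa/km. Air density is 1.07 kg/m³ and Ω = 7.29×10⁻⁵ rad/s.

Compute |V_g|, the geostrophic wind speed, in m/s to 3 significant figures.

Coriolis parameter at 42°N:
f = 2Ω sin φ = 2 × 7.29×10⁻⁵ × sin 42° = 9.76×10⁻⁵ s⁻¹
Component geostrophic relations (x east, y north):
u_g = −(1/(fρ)) ∂P/∂y,  v_g = (1/(fρ)) ∂P/∂x
u_g = −(−3.1×10⁻³)/(9.76×10⁻⁵ × 1.07) = 29.7 m/s;  v_g = (2.1×10⁻³)/(9.76×10⁻⁵ × 1.07) = 20.1 m/s
|V_g| = √(u_g² + v_g²) = 35.9 m/s

35.9 m/s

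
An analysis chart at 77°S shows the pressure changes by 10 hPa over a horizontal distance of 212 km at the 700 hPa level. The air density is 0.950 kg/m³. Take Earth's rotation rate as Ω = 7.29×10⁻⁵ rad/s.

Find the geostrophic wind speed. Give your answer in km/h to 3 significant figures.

Coriolis parameter at 77°S:
f = 2Ω sin φ = 2 × 7.29×10⁻⁵ × sin 77° = 1.42×10⁻⁴ s⁻¹
Pressure gradient: |∂P/∂n| = 1000 Pa / 212000 m = 4.72×10⁻³ Pa/m
Geostrophic balance (pressure-gradient force = Coriolis force):
V_g = (1/(fρ)) |∂P/∂n| = 4.72×10⁻³ / (1.42×10⁻⁴ × 0.950) = 35.0 m/s
Converting: 35.0 m/s × 3.6 = 126 km/h

126 km/h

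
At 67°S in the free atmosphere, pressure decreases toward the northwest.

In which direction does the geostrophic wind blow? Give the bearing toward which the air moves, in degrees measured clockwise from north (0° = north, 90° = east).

225°

The pressure-gradient force points toward the northwest (bearing 315°).
Geostrophic balance: in the Southern Hemisphere the Coriolis force deflects motion to the left, so the geostrophic wind blows 90° to the left of the pressure-gradient force (low pressure on the right).
Rotating 315° by 90° counterclockwise gives 225° — the wind blows toward the southwest.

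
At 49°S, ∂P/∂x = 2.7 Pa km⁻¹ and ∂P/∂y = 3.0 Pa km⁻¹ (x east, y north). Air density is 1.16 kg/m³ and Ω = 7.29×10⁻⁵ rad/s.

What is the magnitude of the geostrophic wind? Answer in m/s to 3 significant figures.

31.6 m/s

Coriolis parameter at 49°S:
f = 2Ω sin φ = 2 × 7.29×10⁻⁵ × sin 49° = 1.10×10⁻⁴ s⁻¹
In the Southern Hemisphere f is negative: f = −1.10×10⁻⁴ s⁻¹.
Component geostrophic relations (x east, y north):
u_g = −(1/(fρ)) ∂P/∂y,  v_g = (1/(fρ)) ∂P/∂x
u_g = −(3.0×10⁻³)/(−1.10×10⁻⁴ × 1.16) = 23.5 m/s;  v_g = (2.7×10⁻³)/(−1.10×10⁻⁴ × 1.16) = −21.2 m/s
|V_g| = √(u_g² + v_g²) = 31.6 m/s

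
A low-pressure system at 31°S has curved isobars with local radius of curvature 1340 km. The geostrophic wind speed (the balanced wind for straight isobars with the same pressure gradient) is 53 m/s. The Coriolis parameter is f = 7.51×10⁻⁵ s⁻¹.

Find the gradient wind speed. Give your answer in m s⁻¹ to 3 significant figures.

38.4 m s⁻¹

Around a low, centrifugal force acts outward with Coriolis, so pressure-gradient force balances both:
(1/ρ)|∂P/∂n| = fV + V²/R  →  V² + fR·V − fR·V_g = 0
With fR = 7.51×10⁻⁵ × 1340×10³ m = 101 m/s:
V = [−fR + √((fR)² + 4 fR V_g)]/2 = [−101 + √(101² + 4×101×53)]/2 = 38.4 m/s
Subgeostrophic (V < V_g = 53 m/s), as expected around a low.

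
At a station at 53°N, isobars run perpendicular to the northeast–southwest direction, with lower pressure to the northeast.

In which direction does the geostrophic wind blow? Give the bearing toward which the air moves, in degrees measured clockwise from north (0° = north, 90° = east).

The pressure-gradient force points toward the northeast (bearing 045°).
Geostrophic balance: in the Northern Hemisphere the Coriolis force deflects motion to the right, so the geostrophic wind blows 90° to the right of the pressure-gradient force (low pressure on the left).
Rotating 045° by 90° clockwise gives 135° — the wind blows toward the southeast.

135°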